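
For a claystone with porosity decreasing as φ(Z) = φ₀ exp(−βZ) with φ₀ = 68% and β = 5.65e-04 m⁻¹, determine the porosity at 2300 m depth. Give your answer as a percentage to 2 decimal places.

18.54%

Working in km (1 km = 1000 m; β in km⁻¹ = β in m⁻¹ × 1000):
φ = φ₀·exp(−β·Z) = 0.68 × exp(−0.565 × 2.3) = 0.68 × exp(−1.299)
  = 0.68 × 0.2727 = 0.1854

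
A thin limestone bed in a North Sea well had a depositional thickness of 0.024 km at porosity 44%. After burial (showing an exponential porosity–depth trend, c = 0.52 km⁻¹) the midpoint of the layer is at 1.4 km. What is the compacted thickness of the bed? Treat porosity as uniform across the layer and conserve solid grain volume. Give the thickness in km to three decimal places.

Porosity at 1.4 km: φ = 0.44·exp(−0.52×1.4) = 0.2125
Solid-volume conservation: h(1−φ) = h₀(1−φ₀) ⇒ h = h₀·(1−φ₀)/(1−φ)
h = 0.024 × (1 − 0.44)/(1 − 0.2125) = 0.024 × 0.7111 = 0.0171 km

0.017 km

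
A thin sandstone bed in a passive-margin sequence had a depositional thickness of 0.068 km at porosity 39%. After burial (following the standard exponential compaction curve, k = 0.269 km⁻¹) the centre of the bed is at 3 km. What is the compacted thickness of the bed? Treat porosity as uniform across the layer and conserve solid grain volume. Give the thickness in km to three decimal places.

0.050 km

Porosity at 3 km: n = 0.39·exp(−0.269×3) = 0.1740
Solid-volume conservation: h(1−n) = h₀(1−n₀) ⇒ h = h₀·(1−n₀)/(1−n)
h = 0.068 × (1 − 0.39)/(1 − 0.1740) = 0.068 × 0.7385 = 0.0502 km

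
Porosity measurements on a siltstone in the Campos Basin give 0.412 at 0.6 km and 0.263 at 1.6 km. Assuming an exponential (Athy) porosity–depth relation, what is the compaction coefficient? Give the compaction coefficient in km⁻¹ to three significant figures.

Athy: φ(d) = φ₀ e^(−βd) ⇒ φ₁/φ₂ = e^{β(d₂−d₁)} ⇒ β = ln(φ₁/φ₂)/(d₂−d₁)
β = ln(0.412/0.263) / (1.6 − 0.6) = ln(1.567) / 1 = 0.4489 / 1 = 0.4489 km⁻¹

0.449 km⁻¹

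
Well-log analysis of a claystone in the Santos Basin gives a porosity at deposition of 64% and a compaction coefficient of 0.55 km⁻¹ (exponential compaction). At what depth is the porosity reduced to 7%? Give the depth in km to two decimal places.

Invert Athy's law: Z = ln(φ₀/φ) / β
Z = ln(0.64/0.07) / 0.55 = ln(9.143) / 0.55 = 2.2130 / 0.55 = 4.024 km

4.02 km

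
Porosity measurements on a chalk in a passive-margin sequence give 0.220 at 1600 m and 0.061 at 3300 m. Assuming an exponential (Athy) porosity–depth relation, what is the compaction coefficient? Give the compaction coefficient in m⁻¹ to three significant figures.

Working in km (1 km = 1000 m; β in km⁻¹ = β in m⁻¹ × 1000):
Athy: φ(z) = φ₀ e^(−βz) ⇒ φ₁/φ₂ = e^{β(z₂−z₁)} ⇒ β = ln(φ₁/φ₂)/(z₂−z₁)
β = ln(0.22/0.061) / (3.3 − 1.6) = ln(3.607) / 1.7 = 1.2828 / 1.7 = 0.7546 km⁻¹

0.000755 m⁻¹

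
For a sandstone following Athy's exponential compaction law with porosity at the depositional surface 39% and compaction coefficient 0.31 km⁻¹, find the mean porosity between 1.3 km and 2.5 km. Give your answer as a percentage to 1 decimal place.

⟨n⟩ = (1/(Z₂−Z₁)) ∫ n₀ e^(−kZ) dZ = n₀·(e^(−k·Z₁) − e^(−k·Z₂)) / (k·(Z₂−Z₁))
e^(−0.31×1.3) = 0.6683; e^(−0.31×2.5) = 0.4607
⟨n⟩ = 0.39 × (0.6683 − 0.4607) / (0.31 × 1.2) = 0.39 × 0.5581 = 0.2177

21.8%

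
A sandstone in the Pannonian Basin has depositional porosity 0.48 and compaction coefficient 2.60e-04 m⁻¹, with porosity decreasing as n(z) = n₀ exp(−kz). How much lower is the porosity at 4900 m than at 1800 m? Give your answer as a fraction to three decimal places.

Working in km (1 km = 1000 m; k in km⁻¹ = k in m⁻¹ × 1000):
n(1.8) = 0.48·e^(−0.26×1.8) = 0.3006
n(4.9) = 0.48·e^(−0.26×4.9) = 0.1343
Δn = 0.3006 − 0.1343 = 0.1663

0.166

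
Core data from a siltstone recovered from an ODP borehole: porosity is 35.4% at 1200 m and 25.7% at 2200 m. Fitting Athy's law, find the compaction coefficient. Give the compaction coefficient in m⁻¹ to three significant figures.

Working in km (1 km = 1000 m; c in km⁻¹ = c in m⁻¹ × 1000):
Athy: n(z) = n₀ e^(−cz) ⇒ n₁/n₂ = e^{c(z₂−z₁)} ⇒ c = ln(n₁/n₂)/(z₂−z₁)
c = ln(0.354/0.257) / (2.2 − 1.2) = ln(1.377) / 1 = 0.3202 / 1 = 0.3202 km⁻¹

0.000320 m⁻¹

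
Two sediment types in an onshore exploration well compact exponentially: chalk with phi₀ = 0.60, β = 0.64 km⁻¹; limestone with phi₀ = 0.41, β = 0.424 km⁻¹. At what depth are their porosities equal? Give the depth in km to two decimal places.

1.76 km

Set phi₀ₐ e^(−βₐZ) = phi₀ᵦ e^(−βᵦZ) ⇒ ln(phi₀ₐ/phi₀ᵦ) = (βₐ − βᵦ)·Z
Z = ln(0.6/0.41) / (0.64 − 0.424) = 0.3808 / 0.216 = 1.763 km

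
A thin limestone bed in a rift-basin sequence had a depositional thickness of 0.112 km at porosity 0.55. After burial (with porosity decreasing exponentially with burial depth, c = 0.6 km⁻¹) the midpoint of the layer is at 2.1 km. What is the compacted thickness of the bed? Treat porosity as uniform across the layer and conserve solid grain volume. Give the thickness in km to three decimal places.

0.060 km

Porosity at 2.1 km: φ = 0.55·exp(−0.6×2.1) = 0.1560
Solid-volume conservation: h(1−φ) = h₀(1−φ₀) ⇒ h = h₀·(1−φ₀)/(1−φ)
h = 0.112 × (1 − 0.55)/(1 − 0.1560) = 0.112 × 0.5332 = 0.0597 km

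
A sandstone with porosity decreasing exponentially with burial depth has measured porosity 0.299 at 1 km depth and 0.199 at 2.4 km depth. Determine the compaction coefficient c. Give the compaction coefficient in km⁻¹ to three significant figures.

0.291 km⁻¹

Athy: phi(d) = phi₀ e^(−cd) ⇒ phi₁/phi₂ = e^{c(d₂−d₁)} ⇒ c = ln(phi₁/phi₂)/(d₂−d₁)
c = ln(0.299/0.199) / (2.4 − 1) = ln(1.503) / 1.4 = 0.4071 / 1.4 = 0.2908 km⁻¹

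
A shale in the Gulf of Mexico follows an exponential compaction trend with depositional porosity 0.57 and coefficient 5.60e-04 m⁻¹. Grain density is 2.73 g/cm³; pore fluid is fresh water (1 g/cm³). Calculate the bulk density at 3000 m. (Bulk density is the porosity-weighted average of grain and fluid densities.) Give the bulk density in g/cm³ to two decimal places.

2.55 g/cm³

Working in km (1 km = 1000 m; k in km⁻¹ = k in m⁻¹ × 1000):
Porosity at depth: phi = 0.57·exp(−0.56×3) = 0.57×0.1864 = 0.1062
Bulk density: ρ_b = (1−phi)ρ_g + phi·ρ_f = 0.8938×2.73 + 0.1062×1
       = 2.440 + 0.106 = 2.546 g/cm³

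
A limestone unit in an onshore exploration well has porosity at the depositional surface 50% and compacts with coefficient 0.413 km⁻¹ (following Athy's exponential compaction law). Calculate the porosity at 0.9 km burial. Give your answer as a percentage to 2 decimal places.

34.48%

φ = φ₀·exp(−k·z) = 0.5 × exp(−0.413 × 0.9) = 0.5 × exp(−0.3717)
  = 0.5 × 0.6896 = 0.3448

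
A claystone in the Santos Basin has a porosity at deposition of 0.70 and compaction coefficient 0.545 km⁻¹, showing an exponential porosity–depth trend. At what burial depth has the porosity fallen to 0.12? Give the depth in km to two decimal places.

Invert Athy's law: Z = ln(n₀/n) / c
Z = ln(0.7/0.12) / 0.545 = ln(5.833) / 0.545 = 1.7636 / 0.545 = 3.236 km

3.24 km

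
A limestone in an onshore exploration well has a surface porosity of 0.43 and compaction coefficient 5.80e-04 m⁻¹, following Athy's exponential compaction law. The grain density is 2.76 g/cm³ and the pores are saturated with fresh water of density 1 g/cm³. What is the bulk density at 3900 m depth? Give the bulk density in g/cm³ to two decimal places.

Working in km (1 km = 1000 m; β in km⁻¹ = β in m⁻¹ × 1000):
Porosity at depth: n = 0.43·exp(−0.58×3.9) = 0.43×0.1041 = 0.0448
Bulk density: ρ_b = (1−n)ρ_g + n·ρ_f = 0.9552×2.76 + 0.0448×1
       = 2.636 + 0.045 = 2.681 g/cm³

2.68 g/cm³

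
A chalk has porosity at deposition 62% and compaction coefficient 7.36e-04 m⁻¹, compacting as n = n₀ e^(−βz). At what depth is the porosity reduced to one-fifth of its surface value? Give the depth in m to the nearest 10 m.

2190 m

Working in km (1 km = 1000 m; β in km⁻¹ = β in m⁻¹ × 1000):
n/n₀ = 1/5 ⇒ exp(−β·z) = 1/5 ⇒ z = ln(5) / β
z = 1.6094 / 0.736 = 2.187 km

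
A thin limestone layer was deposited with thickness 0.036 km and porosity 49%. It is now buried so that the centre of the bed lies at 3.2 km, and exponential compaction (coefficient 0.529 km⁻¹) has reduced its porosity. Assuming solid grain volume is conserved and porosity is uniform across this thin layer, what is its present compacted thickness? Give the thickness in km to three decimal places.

Porosity at 3.2 km: phi = 0.49·exp(−0.529×3.2) = 0.0902
Solid-volume conservation: h(1−phi) = h₀(1−phi₀) ⇒ h = h₀·(1−phi₀)/(1−phi)
h = 0.036 × (1 − 0.49)/(1 − 0.0902) = 0.036 × 0.5605 = 0.0202 km

0.020 km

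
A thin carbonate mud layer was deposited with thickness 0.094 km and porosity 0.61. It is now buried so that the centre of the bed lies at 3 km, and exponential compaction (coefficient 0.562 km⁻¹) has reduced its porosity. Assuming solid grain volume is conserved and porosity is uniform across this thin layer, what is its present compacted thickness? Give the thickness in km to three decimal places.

Porosity at 3 km: phi = 0.61·exp(−0.562×3) = 0.1130
Solid-volume conservation: h(1−phi) = h₀(1−phi₀) ⇒ h = h₀·(1−phi₀)/(1−phi)
h = 0.094 × (1 − 0.61)/(1 − 0.1130) = 0.094 × 0.4397 = 0.0413 km

0.041 km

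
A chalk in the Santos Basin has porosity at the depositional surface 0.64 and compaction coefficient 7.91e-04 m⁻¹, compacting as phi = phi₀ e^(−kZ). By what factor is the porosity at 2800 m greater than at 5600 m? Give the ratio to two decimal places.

9.16

Working in km (1 km = 1000 m; k in km⁻¹ = k in m⁻¹ × 1000):
phi(Z₁)/phi(Z₂) = e^(−k·Z₁)/e^(−k·Z₂) = e^{k(Z₂−Z₁)}
= exp(0.791 × 2.8) = exp(2.215) = 9.1596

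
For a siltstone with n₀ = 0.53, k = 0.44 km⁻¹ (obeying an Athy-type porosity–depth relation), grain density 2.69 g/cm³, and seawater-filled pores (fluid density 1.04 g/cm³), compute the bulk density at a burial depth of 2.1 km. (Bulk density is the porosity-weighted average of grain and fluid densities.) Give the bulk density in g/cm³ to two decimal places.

2.34 g/cm³

Porosity at depth: n = 0.53·exp(−0.44×2.1) = 0.53×0.3969 = 0.2104
Bulk density: ρ_b = (1−n)ρ_g + n·ρ_f = 0.7896×2.69 + 0.2104×1.04
       = 2.124 + 0.219 = 2.343 g/cm³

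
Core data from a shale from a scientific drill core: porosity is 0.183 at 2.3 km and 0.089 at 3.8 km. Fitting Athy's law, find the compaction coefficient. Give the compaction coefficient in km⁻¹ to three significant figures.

0.481 km⁻¹

Athy: n(Z) = n₀ e^(−βZ) ⇒ n₁/n₂ = e^{β(Z₂−Z₁)} ⇒ β = ln(n₁/n₂)/(Z₂−Z₁)
β = ln(0.183/0.089) / (3.8 − 2.3) = ln(2.056) / 1.5 = 0.7208 / 1.5 = 0.4806 km⁻¹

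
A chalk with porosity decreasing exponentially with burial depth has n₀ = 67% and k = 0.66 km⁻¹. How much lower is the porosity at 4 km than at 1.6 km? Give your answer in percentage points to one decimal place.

n(1.6) = 0.67·e^(−0.66×1.6) = 0.2331
n(4) = 0.67·e^(−0.66×4) = 0.0478
Δn = 0.2331 − 0.0478 = 0.1852

18.5 percentage points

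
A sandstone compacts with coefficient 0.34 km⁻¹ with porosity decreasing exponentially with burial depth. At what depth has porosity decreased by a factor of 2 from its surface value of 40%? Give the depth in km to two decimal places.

2.04 km

φ/φ₀ = 1/2 ⇒ exp(−β·d) = 1/2 ⇒ d = ln(2) / β
d = 0.6931 / 0.34 = 2.039 km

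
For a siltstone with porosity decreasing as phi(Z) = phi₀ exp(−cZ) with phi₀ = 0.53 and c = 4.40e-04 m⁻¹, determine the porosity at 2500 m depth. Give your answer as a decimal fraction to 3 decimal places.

Working in km (1 km = 1000 m; c in km⁻¹ = c in m⁻¹ × 1000):
phi = phi₀·exp(−c·Z) = 0.53 × exp(−0.44 × 2.5) = 0.53 × exp(−1.1)
  = 0.53 × 0.3329 = 0.1764

0.176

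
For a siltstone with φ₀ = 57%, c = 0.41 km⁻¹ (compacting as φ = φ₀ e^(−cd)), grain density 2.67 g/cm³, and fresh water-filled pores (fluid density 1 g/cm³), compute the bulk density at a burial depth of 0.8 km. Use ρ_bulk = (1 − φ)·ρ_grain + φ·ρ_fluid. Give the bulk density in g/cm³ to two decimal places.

1.98 g/cm³

Porosity at depth: φ = 0.57·exp(−0.41×0.8) = 0.57×0.7204 = 0.4106
Bulk density: ρ_b = (1−φ)ρ_g + φ·ρ_f = 0.5894×2.67 + 0.4106×1
       = 1.574 + 0.411 = 1.984 g/cm³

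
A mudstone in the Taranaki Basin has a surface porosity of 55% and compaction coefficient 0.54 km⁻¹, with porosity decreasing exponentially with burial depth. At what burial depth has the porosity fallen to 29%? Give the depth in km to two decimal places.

1.19 km

Invert Athy's law: d = ln(φ₀/φ) / β
d = ln(0.55/0.29) / 0.54 = ln(1.897) / 0.54 = 0.6400 / 0.54 = 1.185 km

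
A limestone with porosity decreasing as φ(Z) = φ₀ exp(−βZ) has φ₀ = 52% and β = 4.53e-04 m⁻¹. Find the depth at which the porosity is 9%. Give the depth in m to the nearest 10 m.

Working in km (1 km = 1000 m; β in km⁻¹ = β in m⁻¹ × 1000):
Invert Athy's law: Z = ln(φ₀/φ) / β
Z = ln(0.52/0.09) / 0.453 = ln(5.778) / 0.453 = 1.7540 / 0.453 = 3.872 km

3870 m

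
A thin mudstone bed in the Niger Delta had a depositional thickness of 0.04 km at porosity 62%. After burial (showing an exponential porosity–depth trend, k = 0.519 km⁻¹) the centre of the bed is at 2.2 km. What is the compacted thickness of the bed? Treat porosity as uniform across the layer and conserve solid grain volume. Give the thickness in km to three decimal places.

0.019 km

Porosity at 2.2 km: φ = 0.62·exp(−0.519×2.2) = 0.1979
Solid-volume conservation: h(1−φ) = h₀(1−φ₀) ⇒ h = h₀·(1−φ₀)/(1−φ)
h = 0.04 × (1 − 0.62)/(1 − 0.1979) = 0.04 × 0.4738 = 0.0190 km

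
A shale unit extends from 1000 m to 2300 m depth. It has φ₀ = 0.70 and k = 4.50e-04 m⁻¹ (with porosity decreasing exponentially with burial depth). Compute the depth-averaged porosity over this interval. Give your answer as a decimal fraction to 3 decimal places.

Working in km (1 km = 1000 m; k in km⁻¹ = k in m⁻¹ × 1000):
⟨φ⟩ = (1/(d₂−d₁)) ∫ φ₀ e^(−kd) dd = φ₀·(e^(−k·d₁) − e^(−k·d₂)) / (k·(d₂−d₁))
e^(−0.45×1) = 0.6376; e^(−0.45×2.3) = 0.3552
⟨φ⟩ = 0.7 × (0.6376 − 0.3552) / (0.45 × 1.3) = 0.7 × 0.4827 = 0.3379

0.338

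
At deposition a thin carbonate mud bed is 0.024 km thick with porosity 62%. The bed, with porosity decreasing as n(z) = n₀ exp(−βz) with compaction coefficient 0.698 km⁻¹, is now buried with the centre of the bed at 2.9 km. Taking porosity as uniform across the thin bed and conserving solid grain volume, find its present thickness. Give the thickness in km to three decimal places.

Porosity at 2.9 km: n = 0.62·exp(−0.698×2.9) = 0.0819
Solid-volume conservation: h(1−n) = h₀(1−n₀) ⇒ h = h₀·(1−n₀)/(1−n)
h = 0.024 × (1 − 0.62)/(1 − 0.0819) = 0.024 × 0.4139 = 0.0099 km

0.010 km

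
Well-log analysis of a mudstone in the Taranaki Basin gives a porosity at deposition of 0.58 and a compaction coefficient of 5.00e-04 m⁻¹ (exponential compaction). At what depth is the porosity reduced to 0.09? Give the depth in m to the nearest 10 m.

Working in km (1 km = 1000 m; β in km⁻¹ = β in m⁻¹ × 1000):
Invert Athy's law: d = ln(n₀/n) / β
d = ln(0.58/0.09) / 0.5 = ln(6.444) / 0.5 = 1.8632 / 0.5 = 3.726 km

3730 m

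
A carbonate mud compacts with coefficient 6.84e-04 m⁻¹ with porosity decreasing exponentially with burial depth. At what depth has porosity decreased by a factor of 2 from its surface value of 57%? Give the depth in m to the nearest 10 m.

Working in km (1 km = 1000 m; k in km⁻¹ = k in m⁻¹ × 1000):
n/n₀ = 1/2 ⇒ exp(−k·d) = 1/2 ⇒ d = ln(2) / k
d = 0.6931 / 0.684 = 1.013 km

1010 m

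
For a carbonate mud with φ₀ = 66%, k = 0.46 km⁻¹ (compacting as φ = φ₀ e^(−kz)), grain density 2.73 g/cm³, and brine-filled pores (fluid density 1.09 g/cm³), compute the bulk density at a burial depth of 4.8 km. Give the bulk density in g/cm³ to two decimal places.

Porosity at depth: φ = 0.66·exp(−0.46×4.8) = 0.66×0.1099 = 0.0725
Bulk density: ρ_b = (1−φ)ρ_g + φ·ρ_f = 0.9275×2.73 + 0.0725×1.09
       = 2.532 + 0.079 = 2.611 g/cm³

2.61 g/cm³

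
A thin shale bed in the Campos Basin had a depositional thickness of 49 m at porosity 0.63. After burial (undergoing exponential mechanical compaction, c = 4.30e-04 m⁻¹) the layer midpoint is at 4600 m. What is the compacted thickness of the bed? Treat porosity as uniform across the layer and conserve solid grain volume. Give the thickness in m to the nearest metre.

20 m

Working in km (1 km = 1000 m; c in km⁻¹ = c in m⁻¹ × 1000):
Porosity at 4.6 km: phi = 0.63·exp(−0.43×4.6) = 0.0872
Solid-volume conservation: h(1−phi) = h₀(1−phi₀) ⇒ h = h₀·(1−phi₀)/(1−phi)
h = 0.049 × (1 − 0.63)/(1 − 0.0872) = 0.049 × 0.4053 = 0.0199 km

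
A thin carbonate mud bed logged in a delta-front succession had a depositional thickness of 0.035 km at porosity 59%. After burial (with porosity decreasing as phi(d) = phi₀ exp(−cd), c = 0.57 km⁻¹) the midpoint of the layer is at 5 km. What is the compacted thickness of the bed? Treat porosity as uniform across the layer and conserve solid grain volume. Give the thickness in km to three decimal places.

Porosity at 5 km: phi = 0.59·exp(−0.57×5) = 0.0341
Solid-volume conservation: h(1−phi) = h₀(1−phi₀) ⇒ h = h₀·(1−phi₀)/(1−phi)
h = 0.035 × (1 − 0.59)/(1 − 0.0341) = 0.035 × 0.4245 = 0.0149 km

0.015 km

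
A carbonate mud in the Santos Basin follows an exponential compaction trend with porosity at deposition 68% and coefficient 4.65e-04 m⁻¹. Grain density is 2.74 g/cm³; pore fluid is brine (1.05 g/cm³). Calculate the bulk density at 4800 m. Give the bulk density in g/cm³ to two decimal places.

2.62 g/cm³

Working in km (1 km = 1000 m; β in km⁻¹ = β in m⁻¹ × 1000):
Porosity at depth: phi = 0.68·exp(−0.465×4.8) = 0.68×0.1073 = 0.0730
Bulk density: ρ_b = (1−phi)ρ_g + phi·ρ_f = 0.9270×2.74 + 0.0730×1.05
       = 2.540 + 0.077 = 2.617 g/cm³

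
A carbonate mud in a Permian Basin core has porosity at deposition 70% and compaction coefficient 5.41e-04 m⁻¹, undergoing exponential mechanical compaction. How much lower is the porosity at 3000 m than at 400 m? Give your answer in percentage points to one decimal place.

Working in km (1 km = 1000 m; c in km⁻¹ = c in m⁻¹ × 1000):
φ(0.4) = 0.7·e^(−0.541×0.4) = 0.5638
φ(3) = 0.7·e^(−0.541×3) = 0.1381
Δφ = 0.5638 − 0.1381 = 0.4257

42.6 percentage points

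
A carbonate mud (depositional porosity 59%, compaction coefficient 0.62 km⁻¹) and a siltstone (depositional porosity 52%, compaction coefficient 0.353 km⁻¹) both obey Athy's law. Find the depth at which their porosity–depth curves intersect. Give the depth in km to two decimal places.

0.47 km

Set φ₀ₐ e^(−βₐd) = φ₀ᵦ e^(−βᵦd) ⇒ ln(φ₀ₐ/φ₀ᵦ) = (βₐ − βᵦ)·d
d = ln(0.59/0.52) / (0.62 − 0.353) = 0.1263 / 0.267 = 0.473 km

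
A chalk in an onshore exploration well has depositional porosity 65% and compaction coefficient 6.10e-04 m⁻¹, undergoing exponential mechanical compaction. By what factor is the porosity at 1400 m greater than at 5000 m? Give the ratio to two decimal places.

Working in km (1 km = 1000 m; k in km⁻¹ = k in m⁻¹ × 1000):
φ(z₁)/φ(z₂) = e^(−k·z₁)/e^(−k·z₂) = e^{k(z₂−z₁)}
= exp(0.61 × 3.6) = exp(2.196) = 8.9890

8.99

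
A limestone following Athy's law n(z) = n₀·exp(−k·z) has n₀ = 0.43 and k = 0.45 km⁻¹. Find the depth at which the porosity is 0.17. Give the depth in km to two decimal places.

Invert Athy's law: z = ln(n₀/n) / k
z = ln(0.43/0.17) / 0.45 = ln(2.529) / 0.45 = 0.9280 / 0.45 = 2.062 km

2.06 km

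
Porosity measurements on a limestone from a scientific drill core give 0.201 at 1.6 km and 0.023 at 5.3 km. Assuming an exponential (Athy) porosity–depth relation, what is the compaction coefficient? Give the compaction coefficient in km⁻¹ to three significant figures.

Athy: φ(Z) = φ₀ e^(−cZ) ⇒ φ₁/φ₂ = e^{c(Z₂−Z₁)} ⇒ c = ln(φ₁/φ₂)/(Z₂−Z₁)
c = ln(0.201/0.023) / (5.3 − 1.6) = ln(8.739) / 3.7 = 2.1678 / 3.7 = 0.5859 km⁻¹

0.586 km⁻¹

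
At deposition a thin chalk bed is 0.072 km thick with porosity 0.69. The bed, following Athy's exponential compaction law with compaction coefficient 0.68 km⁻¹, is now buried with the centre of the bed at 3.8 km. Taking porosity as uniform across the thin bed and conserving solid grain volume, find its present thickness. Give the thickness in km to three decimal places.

Porosity at 3.8 km: φ = 0.69·exp(−0.68×3.8) = 0.0521
Solid-volume conservation: h(1−φ) = h₀(1−φ₀) ⇒ h = h₀·(1−φ₀)/(1−φ)
h = 0.072 × (1 − 0.69)/(1 − 0.0521) = 0.072 × 0.3270 = 0.0235 km

0.024 km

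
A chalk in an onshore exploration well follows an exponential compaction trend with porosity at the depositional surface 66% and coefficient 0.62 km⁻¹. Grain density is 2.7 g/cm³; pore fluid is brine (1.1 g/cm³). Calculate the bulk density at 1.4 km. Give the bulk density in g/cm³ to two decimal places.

Porosity at depth: φ = 0.66·exp(−0.62×1.4) = 0.66×0.4198 = 0.2771
Bulk density: ρ_b = (1−φ)ρ_g + φ·ρ_f = 0.7229×2.7 + 0.2771×1.1
       = 1.952 + 0.305 = 2.257 g/cm³

2.26 g/cm³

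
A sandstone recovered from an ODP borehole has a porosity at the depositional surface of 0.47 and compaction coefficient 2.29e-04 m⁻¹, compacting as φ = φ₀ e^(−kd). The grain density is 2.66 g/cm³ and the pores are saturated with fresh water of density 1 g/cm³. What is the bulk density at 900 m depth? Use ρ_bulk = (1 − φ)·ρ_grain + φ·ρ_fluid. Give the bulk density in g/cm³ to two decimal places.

Working in km (1 km = 1000 m; k in km⁻¹ = k in m⁻¹ × 1000):
Porosity at depth: φ = 0.47·exp(−0.229×0.9) = 0.47×0.8138 = 0.3825
Bulk density: ρ_b = (1−φ)ρ_g + φ·ρ_f = 0.6175×2.66 + 0.3825×1
       = 1.643 + 0.382 = 2.025 g/cm³

2.03 g/cm³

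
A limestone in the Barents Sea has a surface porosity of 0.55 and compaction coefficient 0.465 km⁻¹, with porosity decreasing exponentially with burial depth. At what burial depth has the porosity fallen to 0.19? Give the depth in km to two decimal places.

2.29 km

Invert Athy's law: z = ln(φ₀/φ) / c
z = ln(0.55/0.19) / 0.465 = ln(2.895) / 0.465 = 1.0629 / 0.465 = 2.286 km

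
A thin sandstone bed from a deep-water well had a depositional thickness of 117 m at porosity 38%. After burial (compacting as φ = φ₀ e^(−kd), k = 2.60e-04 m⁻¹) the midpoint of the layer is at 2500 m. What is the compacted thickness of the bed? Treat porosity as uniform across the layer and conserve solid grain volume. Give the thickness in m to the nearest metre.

90 m

Working in km (1 km = 1000 m; k in km⁻¹ = k in m⁻¹ × 1000):
Porosity at 2.5 km: φ = 0.38·exp(−0.26×2.5) = 0.1984
Solid-volume conservation: h(1−φ) = h₀(1−φ₀) ⇒ h = h₀·(1−φ₀)/(1−φ)
h = 0.117 × (1 − 0.38)/(1 − 0.1984) = 0.117 × 0.7734 = 0.0905 km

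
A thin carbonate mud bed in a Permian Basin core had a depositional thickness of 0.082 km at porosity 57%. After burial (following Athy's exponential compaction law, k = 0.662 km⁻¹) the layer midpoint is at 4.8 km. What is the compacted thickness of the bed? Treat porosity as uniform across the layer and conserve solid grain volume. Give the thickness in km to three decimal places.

0.036 km

Porosity at 4.8 km: phi = 0.57·exp(−0.662×4.8) = 0.0238
Solid-volume conservation: h(1−phi) = h₀(1−phi₀) ⇒ h = h₀·(1−phi₀)/(1−phi)
h = 0.082 × (1 − 0.57)/(1 − 0.0238) = 0.082 × 0.4405 = 0.0361 km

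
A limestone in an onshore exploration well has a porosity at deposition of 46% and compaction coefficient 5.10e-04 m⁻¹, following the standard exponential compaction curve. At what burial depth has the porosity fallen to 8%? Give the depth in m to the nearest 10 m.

Working in km (1 km = 1000 m; β in km⁻¹ = β in m⁻¹ × 1000):
Invert Athy's law: Z = ln(n₀/n) / β
Z = ln(0.46/0.08) / 0.51 = ln(5.75) / 0.51 = 1.7492 / 0.51 = 3.430 km

3430 m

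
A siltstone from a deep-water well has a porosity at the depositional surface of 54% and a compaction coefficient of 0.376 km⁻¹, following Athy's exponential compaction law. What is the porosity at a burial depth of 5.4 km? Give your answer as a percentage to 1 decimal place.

φ = φ₀·exp(−k·d) = 0.54 × exp(−0.376 × 5.4) = 0.54 × exp(−2.03)
  = 0.54 × 0.1313 = 0.0709

7.1%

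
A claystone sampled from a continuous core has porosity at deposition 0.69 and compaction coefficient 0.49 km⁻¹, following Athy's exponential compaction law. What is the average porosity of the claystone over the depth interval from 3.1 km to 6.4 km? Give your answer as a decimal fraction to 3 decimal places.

⟨phi⟩ = (1/(z₂−z₁)) ∫ phi₀ e^(−kz) dz = phi₀·(e^(−k·z₁) − e^(−k·z₂)) / (k·(z₂−z₁))
e^(−0.49×3.1) = 0.2189; e^(−0.49×6.4) = 0.0435
⟨phi⟩ = 0.69 × (0.2189 − 0.0435) / (0.49 × 3.3) = 0.69 × 0.1085 = 0.0749

0.075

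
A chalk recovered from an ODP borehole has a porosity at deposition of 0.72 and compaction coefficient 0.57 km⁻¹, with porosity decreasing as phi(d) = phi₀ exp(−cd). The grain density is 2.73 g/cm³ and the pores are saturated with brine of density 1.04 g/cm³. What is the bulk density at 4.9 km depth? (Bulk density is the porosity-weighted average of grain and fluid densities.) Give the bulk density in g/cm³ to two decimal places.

2.66 g/cm³

Porosity at depth: phi = 0.72·exp(−0.57×4.9) = 0.72×0.0612 = 0.0441
Bulk density: ρ_b = (1−phi)ρ_g + phi·ρ_f = 0.9559×2.73 + 0.0441×1.04
       = 2.610 + 0.046 = 2.655 g/cm³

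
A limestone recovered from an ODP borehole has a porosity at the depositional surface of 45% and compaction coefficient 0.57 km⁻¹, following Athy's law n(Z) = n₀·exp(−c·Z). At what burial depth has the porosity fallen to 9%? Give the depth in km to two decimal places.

Invert Athy's law: Z = ln(n₀/n) / c
Z = ln(0.45/0.09) / 0.57 = ln(5) / 0.57 = 1.6094 / 0.57 = 2.824 km

2.82 km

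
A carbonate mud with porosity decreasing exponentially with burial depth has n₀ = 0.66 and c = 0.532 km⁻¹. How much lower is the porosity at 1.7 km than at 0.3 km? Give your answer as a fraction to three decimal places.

0.295

n(0.3) = 0.66·e^(−0.532×0.3) = 0.5626
n(1.7) = 0.66·e^(−0.532×1.7) = 0.2672
Δn = 0.5626 − 0.2672 = 0.2955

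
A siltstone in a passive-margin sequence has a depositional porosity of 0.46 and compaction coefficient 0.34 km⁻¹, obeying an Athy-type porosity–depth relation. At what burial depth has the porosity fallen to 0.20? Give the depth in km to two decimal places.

2.45 km

Invert Athy's law: d = ln(phi₀/phi) / k
d = ln(0.46/0.2) / 0.34 = ln(2.3) / 0.34 = 0.8329 / 0.34 = 2.450 km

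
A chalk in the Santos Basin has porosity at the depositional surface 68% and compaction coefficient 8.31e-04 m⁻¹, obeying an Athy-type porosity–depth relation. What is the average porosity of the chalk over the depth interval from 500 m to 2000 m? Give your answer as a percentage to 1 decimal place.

Working in km (1 km = 1000 m; k in km⁻¹ = k in m⁻¹ × 1000):
⟨φ⟩ = (1/(z₂−z₁)) ∫ φ₀ e^(−kz) dz = φ₀·(e^(−k·z₁) − e^(−k·z₂)) / (k·(z₂−z₁))
e^(−0.831×0.5) = 0.6600; e^(−0.831×2) = 0.1898
⟨φ⟩ = 0.68 × (0.6600 − 0.1898) / (0.831 × 1.5) = 0.68 × 0.3773 = 0.2565

25.7%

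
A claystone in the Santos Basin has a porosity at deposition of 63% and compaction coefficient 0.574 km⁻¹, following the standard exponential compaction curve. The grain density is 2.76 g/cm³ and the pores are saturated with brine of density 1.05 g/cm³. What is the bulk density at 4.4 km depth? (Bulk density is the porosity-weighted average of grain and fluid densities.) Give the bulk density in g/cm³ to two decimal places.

Porosity at depth: φ = 0.63·exp(−0.574×4.4) = 0.63×0.0800 = 0.0504
Bulk density: ρ_b = (1−φ)ρ_g + φ·ρ_f = 0.9496×2.76 + 0.0504×1.05
       = 2.621 + 0.053 = 2.674 g/cm³

2.67 g/cm³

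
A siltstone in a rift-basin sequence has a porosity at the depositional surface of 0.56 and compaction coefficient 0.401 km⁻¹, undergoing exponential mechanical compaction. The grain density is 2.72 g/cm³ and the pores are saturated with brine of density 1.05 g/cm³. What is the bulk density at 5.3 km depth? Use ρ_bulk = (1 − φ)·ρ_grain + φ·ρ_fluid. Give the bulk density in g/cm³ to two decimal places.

Porosity at depth: n = 0.56·exp(−0.401×5.3) = 0.56×0.1194 = 0.0669
Bulk density: ρ_b = (1−n)ρ_g + n·ρ_f = 0.9331×2.72 + 0.0669×1.05
       = 2.538 + 0.070 = 2.608 g/cm³

2.61 g/cm³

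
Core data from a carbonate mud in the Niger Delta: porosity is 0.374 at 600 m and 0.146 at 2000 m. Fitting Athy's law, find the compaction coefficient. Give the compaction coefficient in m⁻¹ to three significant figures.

0.000672 m⁻¹

Working in km (1 km = 1000 m; β in km⁻¹ = β in m⁻¹ × 1000):
Athy: n(d) = n₀ e^(−βd) ⇒ n₁/n₂ = e^{β(d₂−d₁)} ⇒ β = ln(n₁/n₂)/(d₂−d₁)
β = ln(0.374/0.146) / (2 − 0.6) = ln(2.562) / 1.4 = 0.9406 / 1.4 = 0.6719 km⁻¹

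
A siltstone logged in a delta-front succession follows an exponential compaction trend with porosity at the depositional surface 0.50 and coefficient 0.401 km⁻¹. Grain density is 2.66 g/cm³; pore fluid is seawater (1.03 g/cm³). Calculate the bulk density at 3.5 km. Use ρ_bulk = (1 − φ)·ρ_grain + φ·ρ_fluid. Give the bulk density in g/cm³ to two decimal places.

Porosity at depth: phi = 0.5·exp(−0.401×3.5) = 0.5×0.2457 = 0.1229
Bulk density: ρ_b = (1−phi)ρ_g + phi·ρ_f = 0.8771×2.66 + 0.1229×1.03
       = 2.333 + 0.127 = 2.460 g/cm³

2.46 g/cm³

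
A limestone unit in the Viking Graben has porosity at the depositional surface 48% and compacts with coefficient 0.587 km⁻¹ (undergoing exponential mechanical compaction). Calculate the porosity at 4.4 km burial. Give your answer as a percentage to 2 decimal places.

n = n₀·exp(−k·Z) = 0.48 × exp(−0.587 × 4.4) = 0.48 × exp(−2.583)
  = 0.48 × 0.0756 = 0.0363

3.63%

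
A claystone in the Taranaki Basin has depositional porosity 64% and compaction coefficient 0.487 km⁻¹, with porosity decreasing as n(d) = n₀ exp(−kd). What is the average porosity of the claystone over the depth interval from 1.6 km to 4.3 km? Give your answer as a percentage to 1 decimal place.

⟨n⟩ = (1/(d₂−d₁)) ∫ n₀ e^(−kd) dd = n₀·(e^(−k·d₁) − e^(−k·d₂)) / (k·(d₂−d₁))
e^(−0.487×1.6) = 0.4588; e^(−0.487×4.3) = 0.1232
⟨n⟩ = 0.64 × (0.4588 − 0.1232) / (0.487 × 2.7) = 0.64 × 0.2552 = 0.1633

16.3%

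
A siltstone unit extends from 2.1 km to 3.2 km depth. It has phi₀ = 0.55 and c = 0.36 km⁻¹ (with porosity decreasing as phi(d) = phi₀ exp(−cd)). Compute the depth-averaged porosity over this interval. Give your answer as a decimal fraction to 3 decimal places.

0.213

⟨phi⟩ = (1/(d₂−d₁)) ∫ phi₀ e^(−cd) dd = phi₀·(e^(−c·d₁) − e^(−c·d₂)) / (c·(d₂−d₁))
e^(−0.36×2.1) = 0.4695; e^(−0.36×3.2) = 0.3160
⟨phi⟩ = 0.55 × (0.4695 − 0.3160) / (0.36 × 1.1) = 0.55 × 0.3877 = 0.2132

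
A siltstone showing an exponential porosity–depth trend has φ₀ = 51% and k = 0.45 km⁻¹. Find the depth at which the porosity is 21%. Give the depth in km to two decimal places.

Invert Athy's law: z = ln(φ₀/φ) / k
z = ln(0.51/0.21) / 0.45 = ln(2.429) / 0.45 = 0.8873 / 0.45 = 1.972 km

1.97 km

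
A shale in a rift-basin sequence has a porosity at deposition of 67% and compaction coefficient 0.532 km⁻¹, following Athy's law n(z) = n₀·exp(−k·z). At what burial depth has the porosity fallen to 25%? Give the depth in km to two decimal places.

Invert Athy's law: z = ln(n₀/n) / k
z = ln(0.67/0.25) / 0.532 = ln(2.68) / 0.532 = 0.9858 / 0.532 = 1.853 km

1.85 km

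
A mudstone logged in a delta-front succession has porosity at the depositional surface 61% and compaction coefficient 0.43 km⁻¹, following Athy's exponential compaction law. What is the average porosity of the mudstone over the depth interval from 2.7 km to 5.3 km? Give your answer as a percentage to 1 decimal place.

⟨phi⟩ = (1/(Z₂−Z₁)) ∫ phi₀ e^(−kZ) dZ = phi₀·(e^(−k·Z₁) − e^(−k·Z₂)) / (k·(Z₂−Z₁))
e^(−0.43×2.7) = 0.3132; e^(−0.43×5.3) = 0.1024
⟨phi⟩ = 0.61 × (0.3132 − 0.1024) / (0.43 × 2.6) = 0.61 × 0.1885 = 0.1150

11.5%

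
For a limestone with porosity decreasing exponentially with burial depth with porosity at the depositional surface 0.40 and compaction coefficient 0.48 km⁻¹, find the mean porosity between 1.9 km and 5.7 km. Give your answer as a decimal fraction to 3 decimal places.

0.074

⟨phi⟩ = (1/(Z₂−Z₁)) ∫ phi₀ e^(−βZ) dZ = phi₀·(e^(−β·Z₁) − e^(−β·Z₂)) / (β·(Z₂−Z₁))
e^(−0.48×1.9) = 0.4017; e^(−0.48×5.7) = 0.0648
⟨phi⟩ = 0.4 × (0.4017 − 0.0648) / (0.48 × 3.8) = 0.4 × 0.1847 = 0.0739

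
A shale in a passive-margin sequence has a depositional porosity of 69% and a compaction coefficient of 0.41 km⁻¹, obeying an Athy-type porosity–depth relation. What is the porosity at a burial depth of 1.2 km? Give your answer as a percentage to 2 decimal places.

n = n₀·exp(−c·Z) = 0.69 × exp(−0.41 × 1.2) = 0.69 × exp(−0.492)
  = 0.69 × 0.6114 = 0.4219

42.19%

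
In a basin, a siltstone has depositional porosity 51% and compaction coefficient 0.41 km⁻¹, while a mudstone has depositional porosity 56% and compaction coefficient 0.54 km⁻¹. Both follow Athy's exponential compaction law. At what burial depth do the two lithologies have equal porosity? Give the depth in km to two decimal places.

0.72 km

Set phi₀ₐ e^(−kₐz) = phi₀ᵦ e^(−kᵦz) ⇒ ln(phi₀ₐ/phi₀ᵦ) = (kₐ − kᵦ)·z
z = ln(0.51/0.56) / (0.41 − 0.54) = -0.0935 / -0.13 = 0.719 km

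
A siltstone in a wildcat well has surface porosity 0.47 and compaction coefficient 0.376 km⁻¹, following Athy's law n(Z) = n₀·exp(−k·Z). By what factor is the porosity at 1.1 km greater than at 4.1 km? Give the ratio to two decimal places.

3.09

n(Z₁)/n(Z₂) = e^(−k·Z₁)/e^(−k·Z₂) = e^{k(Z₂−Z₁)}
= exp(0.376 × 3) = exp(1.128) = 3.0895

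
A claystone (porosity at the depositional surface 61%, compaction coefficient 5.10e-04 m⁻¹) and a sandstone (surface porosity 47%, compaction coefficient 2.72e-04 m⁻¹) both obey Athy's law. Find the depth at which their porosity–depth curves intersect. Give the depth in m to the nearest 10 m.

Working in km (1 km = 1000 m; k in km⁻¹ = k in m⁻¹ × 1000):
Set φ₀ₐ e^(−kₐz) = φ₀ᵦ e^(−kᵦz) ⇒ ln(φ₀ₐ/φ₀ᵦ) = (kₐ − kᵦ)·z
z = ln(0.61/0.47) / (0.51 − 0.272) = 0.2607 / 0.238 = 1.095 km

1100 m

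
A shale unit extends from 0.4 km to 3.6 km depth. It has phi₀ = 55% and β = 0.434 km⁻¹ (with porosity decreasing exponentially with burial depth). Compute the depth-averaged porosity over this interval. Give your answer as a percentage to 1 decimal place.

25.0%

⟨phi⟩ = (1/(z₂−z₁)) ∫ phi₀ e^(−βz) dz = phi₀·(e^(−β·z₁) − e^(−β·z₂)) / (β·(z₂−z₁))
e^(−0.434×0.4) = 0.8406; e^(−0.434×3.6) = 0.2096
⟨phi⟩ = 0.55 × (0.8406 − 0.2096) / (0.434 × 3.2) = 0.55 × 0.4543 = 0.2499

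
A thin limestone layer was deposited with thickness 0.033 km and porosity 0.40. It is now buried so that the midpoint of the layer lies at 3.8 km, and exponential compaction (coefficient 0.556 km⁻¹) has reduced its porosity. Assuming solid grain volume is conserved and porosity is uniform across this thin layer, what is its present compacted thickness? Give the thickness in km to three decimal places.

Porosity at 3.8 km: φ = 0.4·exp(−0.556×3.8) = 0.0484
Solid-volume conservation: h(1−φ) = h₀(1−φ₀) ⇒ h = h₀·(1−φ₀)/(1−φ)
h = 0.033 × (1 − 0.4)/(1 − 0.0484) = 0.033 × 0.6305 = 0.0208 km

0.021 km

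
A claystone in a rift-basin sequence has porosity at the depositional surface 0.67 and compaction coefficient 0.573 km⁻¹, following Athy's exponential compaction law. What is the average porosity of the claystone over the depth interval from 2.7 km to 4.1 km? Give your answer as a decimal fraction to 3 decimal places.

0.098

⟨φ⟩ = (1/(Z₂−Z₁)) ∫ φ₀ e^(−βZ) dZ = φ₀·(e^(−β·Z₁) − e^(−β·Z₂)) / (β·(Z₂−Z₁))
e^(−0.573×2.7) = 0.2129; e^(−0.573×4.1) = 0.0954
⟨φ⟩ = 0.67 × (0.2129 − 0.0954) / (0.573 × 1.4) = 0.67 × 0.1464 = 0.0981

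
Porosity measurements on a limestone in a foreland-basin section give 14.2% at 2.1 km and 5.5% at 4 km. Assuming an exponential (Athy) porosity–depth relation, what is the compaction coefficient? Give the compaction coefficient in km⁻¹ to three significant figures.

Athy: n(z) = n₀ e^(−cz) ⇒ n₁/n₂ = e^{c(z₂−z₁)} ⇒ c = ln(n₁/n₂)/(z₂−z₁)
c = ln(0.142/0.055) / (4 − 2.1) = ln(2.582) / 1.9 = 0.9485 / 1.9 = 0.4992 km⁻¹

0.499 km⁻¹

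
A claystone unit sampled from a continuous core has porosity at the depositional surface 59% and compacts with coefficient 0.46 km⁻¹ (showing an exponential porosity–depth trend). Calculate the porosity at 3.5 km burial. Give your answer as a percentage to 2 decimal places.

11.79%

φ = φ₀·exp(−k·z) = 0.59 × exp(−0.46 × 3.5) = 0.59 × exp(−1.61)
  = 0.59 × 0.1999 = 0.1179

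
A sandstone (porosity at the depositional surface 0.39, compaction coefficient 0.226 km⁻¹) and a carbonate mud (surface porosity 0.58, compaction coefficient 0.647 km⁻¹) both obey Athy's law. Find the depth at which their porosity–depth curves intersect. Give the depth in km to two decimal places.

0.94 km

Set n₀ₐ e^(−kₐZ) = n₀ᵦ e^(−kᵦZ) ⇒ ln(n₀ₐ/n₀ᵦ) = (kₐ − kᵦ)·Z
Z = ln(0.39/0.58) / (0.226 − 0.647) = -0.3969 / -0.421 = 0.943 km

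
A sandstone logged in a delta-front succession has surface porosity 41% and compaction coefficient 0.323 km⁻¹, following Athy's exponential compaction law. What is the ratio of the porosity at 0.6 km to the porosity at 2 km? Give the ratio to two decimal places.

n(d₁)/n(d₂) = e^(−k·d₁)/e^(−k·d₂) = e^{k(d₂−d₁)}
= exp(0.323 × 1.4) = exp(0.4522) = 1.5718

1.57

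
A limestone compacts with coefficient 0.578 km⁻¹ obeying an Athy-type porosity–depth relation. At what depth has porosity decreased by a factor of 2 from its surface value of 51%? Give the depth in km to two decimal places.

1.20 km

phi/phi₀ = 1/2 ⇒ exp(−k·d) = 1/2 ⇒ d = ln(2) / k
d = 0.6931 / 0.578 = 1.199 km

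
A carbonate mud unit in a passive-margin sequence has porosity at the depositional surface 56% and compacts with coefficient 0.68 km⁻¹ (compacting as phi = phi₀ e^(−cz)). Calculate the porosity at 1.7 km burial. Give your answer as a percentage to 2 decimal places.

17.63%

phi = phi₀·exp(−c·z) = 0.56 × exp(−0.68 × 1.7) = 0.56 × exp(−1.156)
  = 0.56 × 0.3147 = 0.1763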